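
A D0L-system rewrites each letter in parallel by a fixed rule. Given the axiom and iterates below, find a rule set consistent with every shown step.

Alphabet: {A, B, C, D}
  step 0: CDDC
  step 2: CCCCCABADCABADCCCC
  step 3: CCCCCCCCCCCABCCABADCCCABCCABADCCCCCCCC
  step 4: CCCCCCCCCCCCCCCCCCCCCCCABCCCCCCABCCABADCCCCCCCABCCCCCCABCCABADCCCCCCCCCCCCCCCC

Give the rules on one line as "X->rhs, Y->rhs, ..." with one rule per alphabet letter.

A->CAB, B->C, C->CC, D->AD

  step 3 ⇒ step 4: CCCCCCCCCCCABCCABADCCCABCCABADCCCCCCCC ⇒ CC·CC·CC·CC·CC·CC·CC·CC·CC·CC·CC·CAB·C·CC·CC·CAB·C·CAB·AD·CC·CC·CC·CAB·C·CC·CC·CAB·C·CAB·AD·CC·CC·CC·CC·CC·CC·CC·CC
    A ↦ CAB
    B ↦ C
    C ↦ CC
    D ↦ AD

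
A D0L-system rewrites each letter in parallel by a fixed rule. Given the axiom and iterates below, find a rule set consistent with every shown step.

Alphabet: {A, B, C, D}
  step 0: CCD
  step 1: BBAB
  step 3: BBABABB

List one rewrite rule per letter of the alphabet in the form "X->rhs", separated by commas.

A->DD, B->C, C->B, D->AB

  step 0 ⇒ step 1: CCD ⇒ B·B·AB
    C ↦ B
    D ↦ AB
    A ↦ DD  (constrained at step 1)
    B ↦ C  (constrained at step 1)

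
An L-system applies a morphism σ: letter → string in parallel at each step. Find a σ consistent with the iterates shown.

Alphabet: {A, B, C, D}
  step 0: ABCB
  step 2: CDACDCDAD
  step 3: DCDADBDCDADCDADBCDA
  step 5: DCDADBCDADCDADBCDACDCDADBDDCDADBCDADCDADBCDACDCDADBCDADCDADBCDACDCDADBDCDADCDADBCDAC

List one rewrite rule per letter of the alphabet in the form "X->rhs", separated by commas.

  step 2 ⇒ step 3: CDACDCDAD ⇒ D·CDA·DB·D·CDA·D·CDA·DB·CDA
    A ↦ DB
    C ↦ D
    D ↦ CDA
    B ↦ C  (constrained at step 0)

A->DB, B->C, C->D, D->CDA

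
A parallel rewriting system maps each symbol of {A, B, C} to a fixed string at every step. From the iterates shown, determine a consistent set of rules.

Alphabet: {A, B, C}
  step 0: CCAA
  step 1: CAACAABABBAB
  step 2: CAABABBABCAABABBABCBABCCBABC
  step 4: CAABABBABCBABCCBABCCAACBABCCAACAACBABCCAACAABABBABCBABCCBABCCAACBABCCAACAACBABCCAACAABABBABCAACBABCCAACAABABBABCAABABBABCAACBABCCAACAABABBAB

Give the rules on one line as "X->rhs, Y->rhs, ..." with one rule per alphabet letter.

  step 1 ⇒ step 2: CAACAABABBAB ⇒ CAA·BAB·BAB·CAA·BAB·BAB·C·BAB·C·C·BAB·C
    A ↦ BAB
    B ↦ C
    C ↦ CAA

A->BAB, B->C, C->CAA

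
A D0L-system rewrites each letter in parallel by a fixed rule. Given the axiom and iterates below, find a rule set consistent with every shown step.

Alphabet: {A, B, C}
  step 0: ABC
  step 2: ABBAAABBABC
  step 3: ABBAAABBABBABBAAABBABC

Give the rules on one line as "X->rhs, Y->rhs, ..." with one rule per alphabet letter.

  step 2 ⇒ step 3: ABBAAABBABC ⇒ ABB·A·A·ABB·ABB·ABB·A·A·ABB·A·BC
    A ↦ ABB
    B ↦ A
    C ↦ BC

A->ABB, B->A, C->BC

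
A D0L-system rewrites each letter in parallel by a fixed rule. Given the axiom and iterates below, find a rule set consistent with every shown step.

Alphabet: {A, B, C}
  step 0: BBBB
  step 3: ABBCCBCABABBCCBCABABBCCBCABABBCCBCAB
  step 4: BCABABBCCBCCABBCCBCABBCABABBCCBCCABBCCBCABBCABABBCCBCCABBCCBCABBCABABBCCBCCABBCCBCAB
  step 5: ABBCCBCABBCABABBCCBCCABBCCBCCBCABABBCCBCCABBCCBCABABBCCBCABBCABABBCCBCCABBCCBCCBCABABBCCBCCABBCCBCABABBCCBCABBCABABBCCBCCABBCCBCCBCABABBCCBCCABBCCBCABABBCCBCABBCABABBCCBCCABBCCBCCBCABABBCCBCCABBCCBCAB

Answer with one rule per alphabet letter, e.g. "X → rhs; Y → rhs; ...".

A->BC, B->AB, C->BCC

  step 4 ⇒ step 5: BCABABBCCBCCABBCCBCABBCABABBCCBCCABBCCBCABBCABABBCCBCCABBCCBCABBCABABBCCBCCABBCCBCAB ⇒ AB·BCC·BC·AB·BC·AB·AB·BCC·BCC·AB·BCC·BCC·BC·AB·AB·BCC·BCC·AB·BCC·BC·AB·AB·BCC·BC·AB·BC·AB·AB·BCC·BCC·AB·BCC·BCC·BC·AB·AB·BCC·BCC·AB·BCC·BC·AB·AB·BCC·BC·AB·BC·AB·AB·BCC·BCC·AB·BCC·BCC·BC·AB·AB·BCC·BCC·AB·BCC·BC·AB·AB·BCC·BC·AB·BC·AB·AB·BCC·BCC·AB·BCC·BCC·BC·AB·AB·BCC·BCC·AB·BCC·BC·AB
    A ↦ BC
    B ↦ AB
    C ↦ BCC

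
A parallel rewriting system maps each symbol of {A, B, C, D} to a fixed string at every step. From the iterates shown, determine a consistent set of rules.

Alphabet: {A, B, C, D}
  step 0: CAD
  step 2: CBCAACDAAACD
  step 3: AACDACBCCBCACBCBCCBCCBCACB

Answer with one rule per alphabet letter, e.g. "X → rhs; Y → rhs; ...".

A->CBC, B->ACD, C->A, D->CB

  step 2 ⇒ step 3: CBCAACDAAACD ⇒ A·ACD·A·CBC·CBC·A·CB·CBC·CBC·CBC·A·CB
    A ↦ CBC
    B ↦ ACD
    C ↦ A
    D ↦ CB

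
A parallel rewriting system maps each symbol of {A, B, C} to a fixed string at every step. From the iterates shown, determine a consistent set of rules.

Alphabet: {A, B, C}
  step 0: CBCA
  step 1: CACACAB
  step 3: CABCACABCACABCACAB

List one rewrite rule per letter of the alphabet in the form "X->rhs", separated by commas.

A->B, B->CA, C->CA

  step 0 ⇒ step 1: CBCA ⇒ CA·CA·CA·B
    A ↦ B
    B ↦ CA
    C ↦ CA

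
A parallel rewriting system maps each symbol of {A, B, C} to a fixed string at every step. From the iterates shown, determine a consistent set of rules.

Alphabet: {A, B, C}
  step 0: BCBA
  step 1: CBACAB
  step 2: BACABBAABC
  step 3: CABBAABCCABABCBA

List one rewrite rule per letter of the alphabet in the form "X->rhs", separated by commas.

A->AB, B->C, C->BA

  step 2 ⇒ step 3: BACABBAABC ⇒ C·AB·BA·AB·C·C·AB·AB·C·BA
    A ↦ AB
    B ↦ C
    C ↦ BA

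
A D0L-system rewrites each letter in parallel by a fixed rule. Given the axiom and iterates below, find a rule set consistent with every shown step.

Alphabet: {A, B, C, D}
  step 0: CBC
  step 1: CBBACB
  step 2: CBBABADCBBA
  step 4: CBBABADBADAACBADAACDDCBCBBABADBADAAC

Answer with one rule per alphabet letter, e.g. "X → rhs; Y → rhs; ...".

A->D, B->BA, C->CB, D->AAC

  step 1 ⇒ step 2: CBBACB ⇒ CB·BA·BA·D·CB·BA
    A ↦ D
    B ↦ BA
    C ↦ CB
    D ↦ AAC  (constrained at step 2)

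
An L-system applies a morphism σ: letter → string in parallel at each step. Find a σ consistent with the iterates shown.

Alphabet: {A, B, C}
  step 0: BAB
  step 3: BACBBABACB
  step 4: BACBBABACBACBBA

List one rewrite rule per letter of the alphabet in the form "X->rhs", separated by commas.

  step 3 ⇒ step 4: BACBBABACB ⇒ BA·C·B·BA·BA·C·BA·C·B·BA
    A ↦ C
    B ↦ BA
    C ↦ B

A->C, B->BA, C->B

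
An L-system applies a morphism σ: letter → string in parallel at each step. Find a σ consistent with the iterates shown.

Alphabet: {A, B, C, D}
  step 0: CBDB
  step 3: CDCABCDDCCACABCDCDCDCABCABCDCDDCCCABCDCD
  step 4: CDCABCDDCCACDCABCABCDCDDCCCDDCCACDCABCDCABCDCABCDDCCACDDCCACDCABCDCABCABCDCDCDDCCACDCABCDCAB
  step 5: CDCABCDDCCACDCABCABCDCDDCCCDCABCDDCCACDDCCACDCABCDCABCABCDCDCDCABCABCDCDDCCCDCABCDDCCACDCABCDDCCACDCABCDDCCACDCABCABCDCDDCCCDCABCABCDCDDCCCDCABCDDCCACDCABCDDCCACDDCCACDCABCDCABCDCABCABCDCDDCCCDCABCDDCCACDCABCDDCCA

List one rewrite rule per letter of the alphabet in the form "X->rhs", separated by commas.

  step 4 ⇒ step 5: CDCABCDDCCACDCABCABCDCDDCCCDDCCACDCABCDCABCDCABCDDCCACDDCCACDCABCDCABCABCDCDCDDCCACDCABCDCAB ⇒ CD·CAB·CD·DCC·A·CD·CAB·CAB·CD·CD·DCC·CD·CAB·CD·DCC·A·CD·DCC·A·CD·CAB·CD·CAB·CAB·CD·CD·CD·CAB·CAB·CD·CD·DCC·CD·CAB·CD·DCC·A·CD·CAB·CD·DCC·A·CD·CAB·CD·DCC·A·CD·CAB·CAB·CD·CD·DCC·CD·CAB·CAB·CD·CD·DCC·CD·CAB·CD·DCC·A·CD·CAB·CD·DCC·A·CD·DCC·A·CD·CAB·CD·CAB·CD·CAB·CAB·CD·CD·DCC·CD·CAB·CD·DCC·A·CD·CAB·CD·DCC·A
    A ↦ DCC
    B ↦ A
    C ↦ CD
    D ↦ CAB

A->DCC, B->A, C->CD, D->CAB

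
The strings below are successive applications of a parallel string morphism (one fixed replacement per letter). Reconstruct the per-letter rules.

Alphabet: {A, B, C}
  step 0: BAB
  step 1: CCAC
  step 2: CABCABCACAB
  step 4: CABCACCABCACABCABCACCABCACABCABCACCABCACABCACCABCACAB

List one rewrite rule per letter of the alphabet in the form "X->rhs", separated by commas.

  step 1 ⇒ step 2: CCAC ⇒ CAB·CAB·CA·CAB
    A ↦ CA
    C ↦ CAB
  step 0 ⇒ step 1: BAB ⇒ C·CA·C
    B ↦ C

A->CA, B->C, C->CAB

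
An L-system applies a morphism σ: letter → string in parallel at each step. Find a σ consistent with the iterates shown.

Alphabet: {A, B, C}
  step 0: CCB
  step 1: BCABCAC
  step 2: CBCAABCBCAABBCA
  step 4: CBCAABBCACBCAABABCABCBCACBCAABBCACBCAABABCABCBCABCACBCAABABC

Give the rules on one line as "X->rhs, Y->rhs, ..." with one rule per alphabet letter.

  step 1 ⇒ step 2: BCABCAC ⇒ C·BCA·AB·C·BCA·AB·BCA
    A ↦ AB
    B ↦ C
    C ↦ BCA

A->AB, B->C, C->BCA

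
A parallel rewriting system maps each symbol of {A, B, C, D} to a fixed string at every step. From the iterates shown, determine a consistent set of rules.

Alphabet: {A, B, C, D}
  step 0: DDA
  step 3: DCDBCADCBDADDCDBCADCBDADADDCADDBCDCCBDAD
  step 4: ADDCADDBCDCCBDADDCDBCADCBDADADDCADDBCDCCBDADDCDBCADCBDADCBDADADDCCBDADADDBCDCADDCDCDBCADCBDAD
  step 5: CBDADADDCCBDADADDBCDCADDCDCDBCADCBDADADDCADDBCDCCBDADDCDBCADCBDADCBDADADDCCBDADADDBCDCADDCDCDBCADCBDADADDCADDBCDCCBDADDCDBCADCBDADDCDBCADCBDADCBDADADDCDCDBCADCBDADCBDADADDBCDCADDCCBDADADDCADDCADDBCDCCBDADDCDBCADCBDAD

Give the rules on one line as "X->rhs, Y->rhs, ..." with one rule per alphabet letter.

A->CBD, B->DBC, C->DC, D->AD

  step 4 ⇒ step 5: ADDCADDBCDCCBDADDCDBCADCBDADADDCADDBCDCCBDADDCDBCADCBDADCBDADADDCCBDADADDBCDCADDCDCDBCADCBDAD ⇒ CBD·AD·AD·DC·CBD·AD·AD·DBC·DC·AD·DC·DC·DBC·AD·CBD·AD·AD·DC·AD·DBC·DC·CBD·AD·DC·DBC·AD·CBD·AD·CBD·AD·AD·DC·CBD·AD·AD·DBC·DC·AD·DC·DC·DBC·AD·CBD·AD·AD·DC·AD·DBC·DC·CBD·AD·DC·DBC·AD·CBD·AD·DC·DBC·AD·CBD·AD·CBD·AD·AD·DC·DC·DBC·AD·CBD·AD·CBD·AD·AD·DBC·DC·AD·DC·CBD·AD·AD·DC·AD·DC·AD·DBC·DC·CBD·AD·DC·DBC·AD·CBD·AD
    A ↦ CBD
    B ↦ DBC
    C ↦ DC
    D ↦ AD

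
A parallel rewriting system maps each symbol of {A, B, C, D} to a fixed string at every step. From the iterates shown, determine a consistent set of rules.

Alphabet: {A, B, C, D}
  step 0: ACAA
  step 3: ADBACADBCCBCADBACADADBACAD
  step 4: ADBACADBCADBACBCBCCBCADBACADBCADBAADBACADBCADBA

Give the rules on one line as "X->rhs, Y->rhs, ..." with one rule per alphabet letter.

A->AD, B->C, C->BC, D->BA

  step 3 ⇒ step 4: ADBACADBCCBCADBACADADBACAD ⇒ AD·BA·C·AD·BC·AD·BA·C·BC·BC·C·BC·AD·BA·C·AD·BC·AD·BA·AD·BA·C·AD·BC·AD·BA
    A ↦ AD
    B ↦ C
    C ↦ BC
    D ↦ BA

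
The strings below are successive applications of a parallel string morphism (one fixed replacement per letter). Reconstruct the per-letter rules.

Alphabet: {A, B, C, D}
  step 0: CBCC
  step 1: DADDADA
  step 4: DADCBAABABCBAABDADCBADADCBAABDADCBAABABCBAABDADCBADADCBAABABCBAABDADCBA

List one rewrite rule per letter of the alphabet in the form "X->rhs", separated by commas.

A->CBA, B->D, C->DA, D->AB

  step 0 ⇒ step 1: CBCC ⇒ DA·D·DA·DA
    B ↦ D
    C ↦ DA
    A ↦ CBA  (constrained at step 1)
    D ↦ AB  (constrained at step 1)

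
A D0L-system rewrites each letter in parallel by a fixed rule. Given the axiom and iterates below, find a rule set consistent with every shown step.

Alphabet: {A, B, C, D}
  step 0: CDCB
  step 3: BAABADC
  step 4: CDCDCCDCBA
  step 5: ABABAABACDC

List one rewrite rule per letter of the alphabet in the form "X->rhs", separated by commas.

  step 4 ⇒ step 5: CDCDCCDCBA ⇒ A·B·A·B·A·A·B·A·C·DC
    A ↦ DC
    B ↦ C
    C ↦ A
    D ↦ B

A->DC, B->C, C->A, D->B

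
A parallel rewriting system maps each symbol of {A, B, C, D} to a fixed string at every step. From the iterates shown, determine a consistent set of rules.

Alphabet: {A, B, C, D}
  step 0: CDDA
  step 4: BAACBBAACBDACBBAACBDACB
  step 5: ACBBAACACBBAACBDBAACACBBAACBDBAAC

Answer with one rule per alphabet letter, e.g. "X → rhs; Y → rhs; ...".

  step 4 ⇒ step 5: BAACBBAACBDACBBAACBDACB ⇒ AC·B·B·A·AC·AC·B·B·A·AC·BD·B·A·AC·AC·B·B·A·AC·BD·B·A·AC
    A ↦ B
    B ↦ AC
    C ↦ A
    D ↦ BD

A->B, B->AC, C->A, D->BD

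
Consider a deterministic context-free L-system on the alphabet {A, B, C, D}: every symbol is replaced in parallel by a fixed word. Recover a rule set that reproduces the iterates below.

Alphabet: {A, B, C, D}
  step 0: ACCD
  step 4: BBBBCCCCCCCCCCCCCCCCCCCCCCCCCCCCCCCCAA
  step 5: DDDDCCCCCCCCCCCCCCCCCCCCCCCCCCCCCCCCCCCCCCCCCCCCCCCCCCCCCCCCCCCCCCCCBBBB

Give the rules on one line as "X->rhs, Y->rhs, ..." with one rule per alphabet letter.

A->BB, B->D, C->CC, D->A

  step 4 ⇒ step 5: BBBBCCCCCCCCCCCCCCCCCCCCCCCCCCCCCCCCAA ⇒ D·D·D·D·CC·CC·CC·CC·CC·CC·CC·CC·CC·CC·CC·CC·CC·CC·CC·CC·CC·CC·CC·CC·CC·CC·CC·CC·CC·CC·CC·CC·CC·CC·CC·CC·BB·BB
    A ↦ BB
    B ↦ D
    C ↦ CC
    D ↦ A  (constrained at step 0)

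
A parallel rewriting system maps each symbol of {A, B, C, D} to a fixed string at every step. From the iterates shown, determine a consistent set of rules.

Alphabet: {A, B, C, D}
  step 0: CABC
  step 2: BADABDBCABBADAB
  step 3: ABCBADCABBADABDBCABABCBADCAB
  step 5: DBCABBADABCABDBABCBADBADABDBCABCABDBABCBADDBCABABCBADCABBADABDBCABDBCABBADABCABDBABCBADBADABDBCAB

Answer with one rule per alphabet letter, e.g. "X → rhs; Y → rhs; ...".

A->C, B->AB, C->DB, D->BAD

  step 2 ⇒ step 3: BADABDBCABBADAB ⇒ AB·C·BAD·C·AB·BAD·AB·DB·C·AB·AB·C·BAD·C·AB
    A ↦ C
    B ↦ AB
    C ↦ DB
    D ↦ BAD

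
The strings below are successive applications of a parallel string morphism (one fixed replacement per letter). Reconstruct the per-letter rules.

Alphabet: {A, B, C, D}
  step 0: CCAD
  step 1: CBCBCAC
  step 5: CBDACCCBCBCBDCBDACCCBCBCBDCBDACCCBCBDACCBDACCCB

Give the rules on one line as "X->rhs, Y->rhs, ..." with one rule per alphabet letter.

  step 0 ⇒ step 1: CCAD ⇒ CB·CB·C·AC
    A ↦ C
    C ↦ CB
    D ↦ AC
    B ↦ D  (constrained at step 1)

A->C, B->D, C->CB, D->AC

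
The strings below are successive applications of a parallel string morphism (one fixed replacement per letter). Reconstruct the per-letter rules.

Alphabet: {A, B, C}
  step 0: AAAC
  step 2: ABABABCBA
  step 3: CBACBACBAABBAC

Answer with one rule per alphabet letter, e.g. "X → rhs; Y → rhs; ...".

A->C, B->BA, C->AB

  step 2 ⇒ step 3: ABABABCBA ⇒ C·BA·C·BA·C·BA·AB·BA·C
    A ↦ C
    B ↦ BA
    C ↦ AB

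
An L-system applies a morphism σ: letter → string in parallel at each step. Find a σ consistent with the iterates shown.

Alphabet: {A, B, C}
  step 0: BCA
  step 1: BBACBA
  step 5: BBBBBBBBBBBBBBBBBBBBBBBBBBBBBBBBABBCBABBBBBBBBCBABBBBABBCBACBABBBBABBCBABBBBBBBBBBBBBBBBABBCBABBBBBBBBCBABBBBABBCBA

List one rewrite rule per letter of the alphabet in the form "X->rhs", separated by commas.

A->CBA, B->BB, C->A

  step 0 ⇒ step 1: BCA ⇒ BB·A·CBA
    A ↦ CBA
    B ↦ BB
    C ↦ A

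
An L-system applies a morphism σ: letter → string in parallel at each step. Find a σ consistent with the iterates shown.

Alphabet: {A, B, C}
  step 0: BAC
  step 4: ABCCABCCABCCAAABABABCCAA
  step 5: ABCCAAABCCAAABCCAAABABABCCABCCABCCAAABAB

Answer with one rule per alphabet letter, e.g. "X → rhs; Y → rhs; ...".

  step 4 ⇒ step 5: ABCCABCCABCCAAABABABCCAA ⇒ AB·CC·A·A·AB·CC·A·A·AB·CC·A·A·AB·AB·AB·CC·AB·CC·AB·CC·A·A·AB·AB
    A ↦ AB
    B ↦ CC
    C ↦ A

A->AB, B->CC, C->A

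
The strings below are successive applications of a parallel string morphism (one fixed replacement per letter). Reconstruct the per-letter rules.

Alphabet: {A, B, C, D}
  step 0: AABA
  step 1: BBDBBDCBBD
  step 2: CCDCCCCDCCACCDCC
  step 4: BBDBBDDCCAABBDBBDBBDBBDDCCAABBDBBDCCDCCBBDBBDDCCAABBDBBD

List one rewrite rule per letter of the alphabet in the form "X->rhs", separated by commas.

A->BBD, B->C, C->A, D->DCC

  step 1 ⇒ step 2: BBDBBDCBBD ⇒ C·C·DCC·C·C·DCC·A·C·C·DCC
    B ↦ C
    C ↦ A
    D ↦ DCC
  step 0 ⇒ step 1: AABA ⇒ BBD·BBD·C·BBD
    A ↦ BBD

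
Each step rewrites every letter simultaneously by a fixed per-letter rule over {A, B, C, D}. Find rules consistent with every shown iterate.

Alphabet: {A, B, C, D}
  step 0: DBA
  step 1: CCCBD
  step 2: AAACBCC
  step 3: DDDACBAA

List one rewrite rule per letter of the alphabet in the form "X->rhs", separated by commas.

A->D, B->CB, C->A, D->CC

  step 2 ⇒ step 3: AAACBCC ⇒ D·D·D·A·CB·A·A
    A ↦ D
    B ↦ CB
    C ↦ A
  step 0 ⇒ step 1: DBA ⇒ CC·CB·D
    D ↦ CC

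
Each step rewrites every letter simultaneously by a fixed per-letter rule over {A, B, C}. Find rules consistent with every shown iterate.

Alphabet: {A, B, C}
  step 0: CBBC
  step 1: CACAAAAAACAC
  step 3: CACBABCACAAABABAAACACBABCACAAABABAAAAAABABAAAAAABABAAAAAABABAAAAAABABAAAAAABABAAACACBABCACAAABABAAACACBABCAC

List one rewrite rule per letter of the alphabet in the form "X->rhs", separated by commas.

A->BAB, B->AAA, C->CAC

  step 0 ⇒ step 1: CBBC ⇒ CAC·AAA·AAA·CAC
    B ↦ AAA
    C ↦ CAC
    A ↦ BAB  (constrained at step 1)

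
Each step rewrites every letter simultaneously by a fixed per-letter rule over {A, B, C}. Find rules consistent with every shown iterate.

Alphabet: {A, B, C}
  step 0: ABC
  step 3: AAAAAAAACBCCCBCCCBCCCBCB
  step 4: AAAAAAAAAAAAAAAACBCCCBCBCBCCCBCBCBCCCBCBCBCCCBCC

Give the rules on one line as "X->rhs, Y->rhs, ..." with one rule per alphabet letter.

  step 3 ⇒ step 4: AAAAAAAACBCCCBCCCBCCCBCB ⇒ AA·AA·AA·AA·AA·AA·AA·AA·CB·CC·CB·CB·CB·CC·CB·CB·CB·CC·CB·CB·CB·CC·CB·CC
    A ↦ AA
    B ↦ CC
    C ↦ CB

A->AA, B->CC, C->CB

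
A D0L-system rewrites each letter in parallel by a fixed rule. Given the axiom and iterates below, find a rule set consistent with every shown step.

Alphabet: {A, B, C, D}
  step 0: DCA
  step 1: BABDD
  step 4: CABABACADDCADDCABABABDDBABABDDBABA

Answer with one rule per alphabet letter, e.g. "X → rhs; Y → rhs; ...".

  step 0 ⇒ step 1: DCA ⇒ BA·B·DD
    A ↦ DD
    C ↦ B
    D ↦ BA
    B ↦ CA  (constrained at step 1)

A->DD, B->CA, C->B, D->BA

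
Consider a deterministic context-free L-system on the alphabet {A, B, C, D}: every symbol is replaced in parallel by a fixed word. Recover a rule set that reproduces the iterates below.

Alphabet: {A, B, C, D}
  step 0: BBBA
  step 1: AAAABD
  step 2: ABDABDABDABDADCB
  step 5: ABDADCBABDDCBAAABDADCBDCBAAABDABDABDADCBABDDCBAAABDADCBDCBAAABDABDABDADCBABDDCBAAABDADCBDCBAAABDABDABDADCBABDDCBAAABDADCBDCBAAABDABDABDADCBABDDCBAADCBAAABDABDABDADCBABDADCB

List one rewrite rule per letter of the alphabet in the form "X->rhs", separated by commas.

  step 1 ⇒ step 2: AAAABD ⇒ ABD·ABD·ABD·ABD·A·DCB
    A ↦ ABD
    B ↦ A
    D ↦ DCB
    C ↦ A  (constrained at step 2)

A->ABD, B->A, C->A, D->DCB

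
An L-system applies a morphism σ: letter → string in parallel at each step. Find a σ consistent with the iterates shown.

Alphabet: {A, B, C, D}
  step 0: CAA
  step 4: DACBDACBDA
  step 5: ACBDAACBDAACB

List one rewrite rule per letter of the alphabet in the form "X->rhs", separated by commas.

  step 4 ⇒ step 5: DACBDACBDA ⇒ A·CB·D·A·A·CB·D·A·A·CB
    A ↦ CB
    B ↦ A
    C ↦ D
    D ↦ A

A->CB, B->A, C->D, D->A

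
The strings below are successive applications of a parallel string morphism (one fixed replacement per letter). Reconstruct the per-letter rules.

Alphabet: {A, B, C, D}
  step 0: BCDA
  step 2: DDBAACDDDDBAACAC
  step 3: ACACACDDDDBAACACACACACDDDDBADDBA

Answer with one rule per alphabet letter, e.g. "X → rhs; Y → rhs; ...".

  step 2 ⇒ step 3: DDBAACDDDDBAACAC ⇒ AC·AC·AC·DD·DD·BA·AC·AC·AC·AC·AC·DD·DD·BA·DD·BA
    A ↦ DD
    B ↦ AC
    C ↦ BA
    D ↦ AC

A->DD, B->AC, C->BA, D->AC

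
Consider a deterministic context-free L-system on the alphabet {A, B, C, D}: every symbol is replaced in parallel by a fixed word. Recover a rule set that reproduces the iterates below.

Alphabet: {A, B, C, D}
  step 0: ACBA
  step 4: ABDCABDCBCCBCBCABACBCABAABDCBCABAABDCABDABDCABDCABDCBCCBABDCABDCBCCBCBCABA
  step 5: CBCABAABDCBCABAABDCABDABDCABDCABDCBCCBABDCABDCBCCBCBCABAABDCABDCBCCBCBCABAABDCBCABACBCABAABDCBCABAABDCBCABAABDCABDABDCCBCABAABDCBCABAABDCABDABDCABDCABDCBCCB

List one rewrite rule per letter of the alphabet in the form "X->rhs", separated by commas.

A->CB, B->C, C->ABD, D->ABA

  step 4 ⇒ step 5: ABDCABDCBCCBCBCABACBCABAABDCBCABAABDCABDABDCABDCABDCBCCBABDCABDCBCCBCBCABA ⇒ CB·C·ABA·ABD·CB·C·ABA·ABD·C·ABD·ABD·C·ABD·C·ABD·CB·C·CB·ABD·C·ABD·CB·C·CB·CB·C·ABA·ABD·C·ABD·CB·C·CB·CB·C·ABA·ABD·CB·C·ABA·CB·C·ABA·ABD·CB·C·ABA·ABD·CB·C·ABA·ABD·C·ABD·ABD·C·CB·C·ABA·ABD·CB·C·ABA·ABD·C·ABD·ABD·C·ABD·C·ABD·CB·C·CB
    A ↦ CB
    B ↦ C
    C ↦ ABD
    D ↦ ABA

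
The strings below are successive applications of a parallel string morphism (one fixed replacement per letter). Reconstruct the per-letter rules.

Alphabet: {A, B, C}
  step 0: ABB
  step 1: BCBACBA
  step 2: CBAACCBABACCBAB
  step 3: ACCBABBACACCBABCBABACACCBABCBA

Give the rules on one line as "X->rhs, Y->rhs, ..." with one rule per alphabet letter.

  step 2 ⇒ step 3: CBAACCBABACCBAB ⇒ AC·CBA·B·B·AC·AC·CBA·B·CBA·B·AC·AC·CBA·B·CBA
    A ↦ B
    B ↦ CBA
    C ↦ AC

A->B, B->CBA, C->AC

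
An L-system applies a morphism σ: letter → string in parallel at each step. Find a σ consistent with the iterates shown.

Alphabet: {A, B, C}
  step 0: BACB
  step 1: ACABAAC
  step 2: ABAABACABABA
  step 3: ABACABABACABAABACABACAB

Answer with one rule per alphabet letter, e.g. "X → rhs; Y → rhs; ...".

A->AB, B->AC, C->A

  step 2 ⇒ step 3: ABAABACABABA ⇒ AB·AC·AB·AB·AC·AB·A·AB·AC·AB·AC·AB
    A ↦ AB
    B ↦ AC
    C ↦ A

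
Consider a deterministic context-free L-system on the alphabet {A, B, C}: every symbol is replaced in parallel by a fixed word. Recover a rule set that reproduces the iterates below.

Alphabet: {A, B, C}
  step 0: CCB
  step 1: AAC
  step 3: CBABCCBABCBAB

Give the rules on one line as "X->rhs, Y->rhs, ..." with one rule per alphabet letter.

  step 0 ⇒ step 1: CCB ⇒ A·A·C
    B ↦ C
    C ↦ A
    A ↦ BAB  (constrained at step 1)

A->BAB, B->C, C->A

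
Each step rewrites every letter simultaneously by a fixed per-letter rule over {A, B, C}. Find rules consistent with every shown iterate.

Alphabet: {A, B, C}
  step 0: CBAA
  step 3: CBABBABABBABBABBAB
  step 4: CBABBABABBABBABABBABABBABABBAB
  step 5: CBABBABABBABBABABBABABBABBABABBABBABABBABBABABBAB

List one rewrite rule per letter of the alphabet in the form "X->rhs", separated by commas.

  step 4 ⇒ step 5: CBABBABABBABBABABBABABBABABBAB ⇒ CB·AB·B·AB·AB·B·AB·B·AB·AB·B·AB·AB·B·AB·B·AB·AB·B·AB·B·AB·AB·B·AB·B·AB·AB·B·AB
    A ↦ B
    B ↦ AB
    C ↦ CB

A->B, B->AB, C->CB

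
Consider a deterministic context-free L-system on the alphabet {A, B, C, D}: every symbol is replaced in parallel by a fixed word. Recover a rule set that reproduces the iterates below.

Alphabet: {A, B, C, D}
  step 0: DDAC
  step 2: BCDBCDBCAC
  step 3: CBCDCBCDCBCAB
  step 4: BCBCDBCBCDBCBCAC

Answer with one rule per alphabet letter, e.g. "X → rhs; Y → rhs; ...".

A->CA, B->C, C->B, D->CD

  step 3 ⇒ step 4: CBCDCBCDCBCAB ⇒ B·C·B·CD·B·C·B·CD·B·C·B·CA·C
    A ↦ CA
    B ↦ C
    C ↦ B
    D ↦ CD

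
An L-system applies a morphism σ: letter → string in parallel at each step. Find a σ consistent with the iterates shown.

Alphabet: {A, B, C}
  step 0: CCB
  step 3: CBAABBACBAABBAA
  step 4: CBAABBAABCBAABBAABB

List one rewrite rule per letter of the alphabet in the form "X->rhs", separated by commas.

  step 3 ⇒ step 4: CBAABBACBAABBAA ⇒ CBA·A·B·B·A·A·B·CBA·A·B·B·A·A·B·B
    A ↦ B
    B ↦ A
    C ↦ CBA

A->B, B->A, C->CBA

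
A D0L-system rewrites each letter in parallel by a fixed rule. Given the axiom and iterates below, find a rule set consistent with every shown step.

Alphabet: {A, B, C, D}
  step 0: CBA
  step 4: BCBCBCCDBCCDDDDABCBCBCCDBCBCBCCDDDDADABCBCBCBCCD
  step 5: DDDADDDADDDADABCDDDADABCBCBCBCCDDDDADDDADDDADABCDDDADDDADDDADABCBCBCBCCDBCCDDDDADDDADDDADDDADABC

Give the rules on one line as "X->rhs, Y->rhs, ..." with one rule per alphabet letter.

  step 4 ⇒ step 5: BCBCBCCDBCCDDDDABCBCBCCDBCBCBCCDDDDADABCBCBCBCCD ⇒ DD·DA·DD·DA·DD·DA·DA·BC·DD·DA·DA·BC·BC·BC·BC·CD·DD·DA·DD·DA·DD·DA·DA·BC·DD·DA·DD·DA·DD·DA·DA·BC·BC·BC·BC·CD·BC·CD·DD·DA·DD·DA·DD·DA·DD·DA·DA·BC
    A ↦ CD
    B ↦ DD
    C ↦ DA
    D ↦ BC

A->CD, B->DD, C->DA, D->BC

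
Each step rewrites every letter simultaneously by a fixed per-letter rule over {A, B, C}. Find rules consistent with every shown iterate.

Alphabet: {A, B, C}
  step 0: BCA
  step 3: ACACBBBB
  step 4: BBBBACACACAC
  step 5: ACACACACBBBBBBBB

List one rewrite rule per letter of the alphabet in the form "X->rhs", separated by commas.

A->B, B->AC, C->B

  step 4 ⇒ step 5: BBBBACACACAC ⇒ AC·AC·AC·AC·B·B·B·B·B·B·B·B
    A ↦ B
    B ↦ AC
    C ↦ B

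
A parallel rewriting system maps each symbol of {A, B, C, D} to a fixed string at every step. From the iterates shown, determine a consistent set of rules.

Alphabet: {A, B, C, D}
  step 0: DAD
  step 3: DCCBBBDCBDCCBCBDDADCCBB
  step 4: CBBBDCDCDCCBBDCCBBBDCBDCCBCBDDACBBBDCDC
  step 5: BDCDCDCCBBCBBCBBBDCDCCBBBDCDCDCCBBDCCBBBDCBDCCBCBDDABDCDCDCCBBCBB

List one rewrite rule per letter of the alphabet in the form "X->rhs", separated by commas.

A->DDA, B->DC, C->B, D->CB

  step 4 ⇒ step 5: CBBBDCDCDCCBBDCCBBBDCBDCCBCBDDACBBBDCDC ⇒ B·DC·DC·DC·CB·B·CB·B·CB·B·B·DC·DC·CB·B·B·DC·DC·DC·CB·B·DC·CB·B·B·DC·B·DC·CB·CB·DDA·B·DC·DC·DC·CB·B·CB·B
    A ↦ DDA
    B ↦ DC
    C ↦ B
    D ↦ CB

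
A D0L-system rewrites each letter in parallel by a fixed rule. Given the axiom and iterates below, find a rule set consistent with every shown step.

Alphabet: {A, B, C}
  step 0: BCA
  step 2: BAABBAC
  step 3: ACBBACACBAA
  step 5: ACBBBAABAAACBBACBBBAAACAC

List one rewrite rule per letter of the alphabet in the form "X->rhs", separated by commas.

  step 2 ⇒ step 3: BAABBAC ⇒ AC·B·B·AC·AC·B·AA
    A ↦ B
    B ↦ AC
    C ↦ AA

A->B, B->AC, C->AA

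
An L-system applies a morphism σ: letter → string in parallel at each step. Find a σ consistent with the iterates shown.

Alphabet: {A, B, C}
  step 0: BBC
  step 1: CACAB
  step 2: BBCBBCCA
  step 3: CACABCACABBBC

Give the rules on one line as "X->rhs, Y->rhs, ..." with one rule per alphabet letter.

A->BC, B->CA, C->B

  step 2 ⇒ step 3: BBCBBCCA ⇒ CA·CA·B·CA·CA·B·B·BC
    A ↦ BC
    B ↦ CA
    C ↦ B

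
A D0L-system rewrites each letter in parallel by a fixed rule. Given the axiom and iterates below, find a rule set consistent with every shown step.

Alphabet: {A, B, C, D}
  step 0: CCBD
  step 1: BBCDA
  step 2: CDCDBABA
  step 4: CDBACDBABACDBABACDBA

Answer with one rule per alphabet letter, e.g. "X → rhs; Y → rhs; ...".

  step 1 ⇒ step 2: BBCDA ⇒ CD·CD·B·A·BA
    A ↦ BA
    B ↦ CD
    C ↦ B
    D ↦ A

A->BA, B->CD, C->B, D->A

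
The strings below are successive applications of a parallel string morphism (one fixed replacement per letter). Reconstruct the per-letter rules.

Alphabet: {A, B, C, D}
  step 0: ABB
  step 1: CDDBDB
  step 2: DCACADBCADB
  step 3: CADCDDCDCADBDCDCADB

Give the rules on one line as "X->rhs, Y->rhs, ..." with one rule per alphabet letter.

A->CD, B->DB, C->D, D->CA

  step 2 ⇒ step 3: DCACADBCADB ⇒ CA·D·CD·D·CD·CA·DB·D·CD·CA·DB
    A ↦ CD
    B ↦ DB
    C ↦ D
    D ↦ CA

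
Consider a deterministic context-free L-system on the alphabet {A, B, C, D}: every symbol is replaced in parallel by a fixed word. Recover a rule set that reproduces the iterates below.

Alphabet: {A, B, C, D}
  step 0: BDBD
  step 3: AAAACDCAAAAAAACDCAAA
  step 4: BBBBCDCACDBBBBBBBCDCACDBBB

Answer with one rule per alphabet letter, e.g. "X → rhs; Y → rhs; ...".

A->B, B->AA, C->CD, D->CA

  step 3 ⇒ step 4: AAAACDCAAAAAAACDCAAA ⇒ B·B·B·B·CD·CA·CD·B·B·B·B·B·B·B·CD·CA·CD·B·B·B
    A ↦ B
    C ↦ CD
    D ↦ CA
    B ↦ AA  (constrained at step 0)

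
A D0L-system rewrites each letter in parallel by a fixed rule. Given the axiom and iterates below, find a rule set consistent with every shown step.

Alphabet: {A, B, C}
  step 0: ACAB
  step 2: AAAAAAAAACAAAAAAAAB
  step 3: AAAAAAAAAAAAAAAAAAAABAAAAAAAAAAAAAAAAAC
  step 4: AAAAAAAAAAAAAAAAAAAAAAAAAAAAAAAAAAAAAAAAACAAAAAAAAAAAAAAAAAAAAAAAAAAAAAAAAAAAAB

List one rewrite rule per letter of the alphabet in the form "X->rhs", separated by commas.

A->AA, B->AC, C->AAB

  step 3 ⇒ step 4: AAAAAAAAAAAAAAAAAAAABAAAAAAAAAAAAAAAAAC ⇒ AA·AA·AA·AA·AA·AA·AA·AA·AA·AA·AA·AA·AA·AA·AA·AA·AA·AA·AA·AA·AC·AA·AA·AA·AA·AA·AA·AA·AA·AA·AA·AA·AA·AA·AA·AA·AA·AA·AAB
    A ↦ AA
    B ↦ AC
    C ↦ AAB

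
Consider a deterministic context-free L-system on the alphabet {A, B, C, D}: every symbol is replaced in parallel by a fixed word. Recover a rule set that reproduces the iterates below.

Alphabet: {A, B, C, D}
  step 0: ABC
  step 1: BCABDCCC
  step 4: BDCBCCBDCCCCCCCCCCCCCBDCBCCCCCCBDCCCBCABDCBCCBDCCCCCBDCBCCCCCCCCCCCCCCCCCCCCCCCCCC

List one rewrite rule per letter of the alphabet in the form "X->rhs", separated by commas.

A->BCA, B->BDC, C->CC, D->B

  step 0 ⇒ step 1: ABC ⇒ BCA·BDC·CC
    A ↦ BCA
    B ↦ BDC
    C ↦ CC
    D ↦ B  (constrained at step 1)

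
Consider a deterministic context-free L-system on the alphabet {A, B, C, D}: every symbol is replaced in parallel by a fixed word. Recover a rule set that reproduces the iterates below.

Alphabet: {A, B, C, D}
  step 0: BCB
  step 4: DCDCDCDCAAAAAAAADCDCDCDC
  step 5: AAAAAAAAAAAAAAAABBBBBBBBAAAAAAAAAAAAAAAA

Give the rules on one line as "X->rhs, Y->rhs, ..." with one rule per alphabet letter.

  step 4 ⇒ step 5: DCDCDCDCAAAAAAAADCDCDCDC ⇒ AA·AA·AA·AA·AA·AA·AA·AA·B·B·B·B·B·B·B·B·AA·AA·AA·AA·AA·AA·AA·AA
    A ↦ B
    C ↦ AA
    D ↦ AA
    B ↦ DC  (constrained at step 0)

A->B, B->DC, C->AA, D->AA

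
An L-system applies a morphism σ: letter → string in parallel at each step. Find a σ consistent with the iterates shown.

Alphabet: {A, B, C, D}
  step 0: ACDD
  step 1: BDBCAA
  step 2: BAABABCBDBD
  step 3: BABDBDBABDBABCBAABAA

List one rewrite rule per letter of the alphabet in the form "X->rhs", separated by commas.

A->BD, B->BA, C->BC, D->A

  step 2 ⇒ step 3: BAABABCBDBD ⇒ BA·BD·BD·BA·BD·BA·BC·BA·A·BA·A
    A ↦ BD
    B ↦ BA
    C ↦ BC
    D ↦ A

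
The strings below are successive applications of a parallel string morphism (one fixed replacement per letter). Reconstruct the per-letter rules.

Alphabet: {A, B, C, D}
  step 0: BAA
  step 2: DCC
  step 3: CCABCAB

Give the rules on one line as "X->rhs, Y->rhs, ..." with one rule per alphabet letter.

A->D, B->A, C->CAB, D->C

  step 2 ⇒ step 3: DCC ⇒ C·CAB·CAB
    C ↦ CAB
    D ↦ C
    A ↦ D  (constrained at step 0)
    B ↦ A  (constrained at step 0)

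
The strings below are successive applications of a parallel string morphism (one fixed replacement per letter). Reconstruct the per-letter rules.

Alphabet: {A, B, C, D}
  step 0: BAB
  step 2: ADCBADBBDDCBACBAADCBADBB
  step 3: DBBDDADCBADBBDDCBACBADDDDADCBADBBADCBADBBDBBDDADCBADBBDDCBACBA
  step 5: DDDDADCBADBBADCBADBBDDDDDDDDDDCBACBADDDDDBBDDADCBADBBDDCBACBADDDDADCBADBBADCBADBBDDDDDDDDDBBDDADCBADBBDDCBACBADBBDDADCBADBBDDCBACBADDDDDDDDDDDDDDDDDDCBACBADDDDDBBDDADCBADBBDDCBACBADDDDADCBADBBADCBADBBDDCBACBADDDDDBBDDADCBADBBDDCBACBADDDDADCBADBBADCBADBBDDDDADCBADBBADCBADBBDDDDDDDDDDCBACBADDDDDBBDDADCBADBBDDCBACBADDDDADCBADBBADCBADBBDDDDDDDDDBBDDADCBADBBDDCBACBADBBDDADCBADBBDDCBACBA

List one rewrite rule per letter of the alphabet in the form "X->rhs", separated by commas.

  step 2 ⇒ step 3: ADCBADBBDDCBACBAADCBADBB ⇒ DBB·DD·AD·CBA·DBB·DD·CBA·CBA·DD·DD·AD·CBA·DBB·AD·CBA·DBB·DBB·DD·AD·CBA·DBB·DD·CBA·CBA
    A ↦ DBB
    B ↦ CBA
    C ↦ AD
    D ↦ DD

A->DBB, B->CBA, C->AD, D->DD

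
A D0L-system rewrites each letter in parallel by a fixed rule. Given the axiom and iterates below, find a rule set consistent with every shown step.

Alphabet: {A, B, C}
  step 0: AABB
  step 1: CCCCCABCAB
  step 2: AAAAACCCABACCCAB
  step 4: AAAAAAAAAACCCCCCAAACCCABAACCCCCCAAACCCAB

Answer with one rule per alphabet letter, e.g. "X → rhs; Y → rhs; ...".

  step 1 ⇒ step 2: CCCCCABCAB ⇒ A·A·A·A·A·CC·CAB·A·CC·CAB
    A ↦ CC
    B ↦ CAB
    C ↦ A

A->CC, B->CAB, C->A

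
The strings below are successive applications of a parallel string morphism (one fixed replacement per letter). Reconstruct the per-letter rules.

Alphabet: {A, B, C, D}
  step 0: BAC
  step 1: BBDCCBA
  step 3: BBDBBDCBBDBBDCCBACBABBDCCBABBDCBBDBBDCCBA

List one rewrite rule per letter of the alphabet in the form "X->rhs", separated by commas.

A->C, B->BBD, C->CBA, D->C

  step 0 ⇒ step 1: BAC ⇒ BBD·C·CBA
    A ↦ C
    B ↦ BBD
    C ↦ CBA
    D ↦ C  (constrained at step 1)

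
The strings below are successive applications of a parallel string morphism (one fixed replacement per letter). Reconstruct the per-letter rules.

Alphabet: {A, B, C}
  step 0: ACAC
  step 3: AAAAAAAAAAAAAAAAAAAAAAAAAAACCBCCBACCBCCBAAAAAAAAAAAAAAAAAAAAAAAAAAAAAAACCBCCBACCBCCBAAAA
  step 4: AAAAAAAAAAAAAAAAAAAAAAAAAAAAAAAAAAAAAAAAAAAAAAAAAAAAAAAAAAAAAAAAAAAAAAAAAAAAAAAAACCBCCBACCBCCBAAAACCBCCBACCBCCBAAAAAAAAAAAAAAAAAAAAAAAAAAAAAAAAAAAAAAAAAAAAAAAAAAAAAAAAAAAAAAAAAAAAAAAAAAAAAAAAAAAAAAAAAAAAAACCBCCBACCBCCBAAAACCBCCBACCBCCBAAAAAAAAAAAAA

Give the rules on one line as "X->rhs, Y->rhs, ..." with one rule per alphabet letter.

A->AAA, B->A, C->CCB

  step 3 ⇒ step 4: AAAAAAAAAAAAAAAAAAAAAAAAAAACCBCCBACCBCCBAAAAAAAAAAAAAAAAAAAAAAAAAAAAAAACCBCCBACCBCCBAAAA ⇒ AAA·AAA·AAA·AAA·AAA·AAA·AAA·AAA·AAA·AAA·AAA·AAA·AAA·AAA·AAA·AAA·AAA·AAA·AAA·AAA·AAA·AAA·AAA·AAA·AAA·AAA·AAA·CCB·CCB·A·CCB·CCB·A·AAA·CCB·CCB·A·CCB·CCB·A·AAA·AAA·AAA·AAA·AAA·AAA·AAA·AAA·AAA·AAA·AAA·AAA·AAA·AAA·AAA·AAA·AAA·AAA·AAA·AAA·AAA·AAA·AAA·AAA·AAA·AAA·AAA·AAA·AAA·AAA·AAA·CCB·CCB·A·CCB·CCB·A·AAA·CCB·CCB·A·CCB·CCB·A·AAA·AAA·AAA·AAA
    A ↦ AAA
    B ↦ A
    C ↦ CCB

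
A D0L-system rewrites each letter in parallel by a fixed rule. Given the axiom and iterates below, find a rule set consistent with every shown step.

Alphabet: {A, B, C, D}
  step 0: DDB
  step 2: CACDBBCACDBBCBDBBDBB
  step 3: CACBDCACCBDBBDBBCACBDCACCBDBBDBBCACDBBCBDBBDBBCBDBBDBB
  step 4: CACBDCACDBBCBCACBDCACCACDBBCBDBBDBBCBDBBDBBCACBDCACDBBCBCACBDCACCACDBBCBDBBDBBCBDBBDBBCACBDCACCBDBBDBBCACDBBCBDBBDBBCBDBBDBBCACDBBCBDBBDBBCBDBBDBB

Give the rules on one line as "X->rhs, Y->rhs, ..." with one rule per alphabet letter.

  step 3 ⇒ step 4: CACBDCACCBDBBDBBCACBDCACCBDBBDBBCACDBBCBDBBDBBCBDBBDBB ⇒ CAC·BD·CAC·DBB·CB·CAC·BD·CAC·CAC·DBB·CB·DBB·DBB·CB·DBB·DBB·CAC·BD·CAC·DBB·CB·CAC·BD·CAC·CAC·DBB·CB·DBB·DBB·CB·DBB·DBB·CAC·BD·CAC·CB·DBB·DBB·CAC·DBB·CB·DBB·DBB·CB·DBB·DBB·CAC·DBB·CB·DBB·DBB·CB·DBB·DBB
    A ↦ BD
    B ↦ DBB
    C ↦ CAC
    D ↦ CB

A->BD, B->DBB, C->CAC, D->CB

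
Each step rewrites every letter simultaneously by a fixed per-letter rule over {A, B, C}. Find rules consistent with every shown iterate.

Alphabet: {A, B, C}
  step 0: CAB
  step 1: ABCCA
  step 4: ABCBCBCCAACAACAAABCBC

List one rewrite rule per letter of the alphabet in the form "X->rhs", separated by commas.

A->BC, B->CA, C->A

  step 0 ⇒ step 1: CAB ⇒ A·BC·CA
    A ↦ BC
    B ↦ CA
    C ↦ A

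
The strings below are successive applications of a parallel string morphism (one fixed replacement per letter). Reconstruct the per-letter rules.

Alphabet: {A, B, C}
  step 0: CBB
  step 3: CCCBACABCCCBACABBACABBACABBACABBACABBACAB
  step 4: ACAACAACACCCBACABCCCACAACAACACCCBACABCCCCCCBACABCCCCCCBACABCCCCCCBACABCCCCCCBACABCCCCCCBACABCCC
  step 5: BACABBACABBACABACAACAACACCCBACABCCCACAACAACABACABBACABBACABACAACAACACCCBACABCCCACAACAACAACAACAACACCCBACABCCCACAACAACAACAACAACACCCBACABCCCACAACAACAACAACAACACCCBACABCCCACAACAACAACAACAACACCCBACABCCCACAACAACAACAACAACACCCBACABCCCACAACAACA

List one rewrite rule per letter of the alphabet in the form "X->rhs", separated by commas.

  step 4 ⇒ step 5: ACAACAACACCCBACABCCCACAACAACACCCBACABCCCCCCBACABCCCCCCBACABCCCCCCBACABCCCCCCBACABCCCCCCBACABCCC ⇒ B·ACA·B·B·ACA·B·B·ACA·B·ACA·ACA·ACA·CCC·B·ACA·B·CCC·ACA·ACA·ACA·B·ACA·B·B·ACA·B·B·ACA·B·ACA·ACA·ACA·CCC·B·ACA·B·CCC·ACA·ACA·ACA·ACA·ACA·ACA·CCC·B·ACA·B·CCC·ACA·ACA·ACA·ACA·ACA·ACA·CCC·B·ACA·B·CCC·ACA·ACA·ACA·ACA·ACA·ACA·CCC·B·ACA·B·CCC·ACA·ACA·ACA·ACA·ACA·ACA·CCC·B·ACA·B·CCC·ACA·ACA·ACA·ACA·ACA·ACA·CCC·B·ACA·B·CCC·ACA·ACA·ACA
    A ↦ B
    B ↦ CCC
    C ↦ ACA

A->B, B->CCC, C->ACA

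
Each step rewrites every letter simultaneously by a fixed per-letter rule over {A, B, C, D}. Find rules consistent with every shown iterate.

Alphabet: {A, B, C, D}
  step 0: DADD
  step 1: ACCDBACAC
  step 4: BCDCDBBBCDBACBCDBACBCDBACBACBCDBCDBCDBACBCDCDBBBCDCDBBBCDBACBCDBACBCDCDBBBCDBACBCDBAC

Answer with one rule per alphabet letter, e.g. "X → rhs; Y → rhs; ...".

A->CDB, B->BCD, C->B, D->AC

  step 0 ⇒ step 1: DADD ⇒ AC·CDB·AC·AC
    A ↦ CDB
    D ↦ AC
    B ↦ BCD  (constrained at step 1)
    C ↦ B  (constrained at step 1)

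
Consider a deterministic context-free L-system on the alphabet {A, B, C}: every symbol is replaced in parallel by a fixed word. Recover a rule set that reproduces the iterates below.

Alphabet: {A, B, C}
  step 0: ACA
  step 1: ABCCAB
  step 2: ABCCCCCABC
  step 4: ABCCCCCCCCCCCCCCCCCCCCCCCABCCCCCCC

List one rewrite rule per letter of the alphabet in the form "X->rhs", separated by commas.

  step 1 ⇒ step 2: ABCCAB ⇒ AB·C·CC·CC·AB·C
    A ↦ AB
    B ↦ C
    C ↦ CC

A->AB, B->C, C->CC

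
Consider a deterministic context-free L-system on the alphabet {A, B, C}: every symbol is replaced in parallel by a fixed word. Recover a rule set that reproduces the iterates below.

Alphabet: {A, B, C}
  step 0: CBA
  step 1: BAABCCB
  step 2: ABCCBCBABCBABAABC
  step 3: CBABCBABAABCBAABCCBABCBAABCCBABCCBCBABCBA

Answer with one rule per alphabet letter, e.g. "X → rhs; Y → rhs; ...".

  step 2 ⇒ step 3: ABCCBCBABCBABAABC ⇒ CB·ABC·BA·BA·ABC·BA·ABC·CB·ABC·BA·ABC·CB·ABC·CB·CB·ABC·BA
    A ↦ CB
    B ↦ ABC
    C ↦ BA

A->CB, B->ABC, C->BA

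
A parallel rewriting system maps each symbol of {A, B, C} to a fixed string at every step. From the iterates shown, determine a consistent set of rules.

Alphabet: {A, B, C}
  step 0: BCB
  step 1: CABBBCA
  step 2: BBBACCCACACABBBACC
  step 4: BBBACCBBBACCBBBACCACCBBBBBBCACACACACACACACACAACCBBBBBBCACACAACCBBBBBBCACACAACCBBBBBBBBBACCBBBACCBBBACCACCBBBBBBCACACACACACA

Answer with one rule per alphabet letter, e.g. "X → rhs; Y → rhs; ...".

  step 1 ⇒ step 2: CABBBCA ⇒ BBB·ACC·CA·CA·CA·BBB·ACC
    A ↦ ACC
    B ↦ CA
    C ↦ BBB

A->ACC, B->CA, C->BBB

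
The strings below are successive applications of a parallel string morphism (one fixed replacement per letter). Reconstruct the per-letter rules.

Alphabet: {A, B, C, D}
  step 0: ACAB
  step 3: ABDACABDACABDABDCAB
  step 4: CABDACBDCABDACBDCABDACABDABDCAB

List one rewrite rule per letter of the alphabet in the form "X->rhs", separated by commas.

A->C, B->AB, C->BD, D->DA

  step 3 ⇒ step 4: ABDACABDACABDABDCAB ⇒ C·AB·DA·C·BD·C·AB·DA·C·BD·C·AB·DA·C·AB·DA·BD·C·AB
    A ↦ C
    B ↦ AB
    C ↦ BD
    D ↦ DA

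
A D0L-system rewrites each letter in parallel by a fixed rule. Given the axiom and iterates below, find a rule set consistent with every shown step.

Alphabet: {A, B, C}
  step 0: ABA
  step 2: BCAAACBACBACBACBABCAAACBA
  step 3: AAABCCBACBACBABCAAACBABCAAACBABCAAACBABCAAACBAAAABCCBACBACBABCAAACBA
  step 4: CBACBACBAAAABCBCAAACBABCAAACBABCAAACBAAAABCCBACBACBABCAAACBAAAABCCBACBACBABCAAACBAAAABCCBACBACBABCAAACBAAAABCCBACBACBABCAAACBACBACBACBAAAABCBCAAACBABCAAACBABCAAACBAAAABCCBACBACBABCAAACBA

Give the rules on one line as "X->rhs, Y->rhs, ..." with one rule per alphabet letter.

A->CBA, B->AAA, C->BC

  step 3 ⇒ step 4: AAABCCBACBACBABCAAACBABCAAACBABCAAACBABCAAACBAAAABCCBACBACBABCAAACBA ⇒ CBA·CBA·CBA·AAA·BC·BC·AAA·CBA·BC·AAA·CBA·BC·AAA·CBA·AAA·BC·CBA·CBA·CBA·BC·AAA·CBA·AAA·BC·CBA·CBA·CBA·BC·AAA·CBA·AAA·BC·CBA·CBA·CBA·BC·AAA·CBA·AAA·BC·CBA·CBA·CBA·BC·AAA·CBA·CBA·CBA·CBA·AAA·BC·BC·AAA·CBA·BC·AAA·CBA·BC·AAA·CBA·AAA·BC·CBA·CBA·CBA·BC·AAA·CBA
    A ↦ CBA
    B ↦ AAA
    C ↦ BC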